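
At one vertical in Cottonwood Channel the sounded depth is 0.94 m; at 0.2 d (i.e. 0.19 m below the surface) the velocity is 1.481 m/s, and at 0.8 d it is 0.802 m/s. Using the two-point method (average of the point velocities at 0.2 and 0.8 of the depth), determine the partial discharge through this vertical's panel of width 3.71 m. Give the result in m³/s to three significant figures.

v̄ = (1.481 + 0.802) / 2 = 1.142 m/s
q = v̄ × d × w = 1.142 × 0.94 × 3.71 = 3.981 m³/s

3.98 m³/s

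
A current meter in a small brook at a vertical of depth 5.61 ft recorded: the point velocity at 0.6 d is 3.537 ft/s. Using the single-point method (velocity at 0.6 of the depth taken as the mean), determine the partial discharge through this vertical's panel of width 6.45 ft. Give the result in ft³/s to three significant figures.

128 ft³/s

v̄ = v₀.₆ = 3.537 ft/s
q = v̄ × d × w = 3.537 × 5.61 × 6.45 = 128.0 ft³/s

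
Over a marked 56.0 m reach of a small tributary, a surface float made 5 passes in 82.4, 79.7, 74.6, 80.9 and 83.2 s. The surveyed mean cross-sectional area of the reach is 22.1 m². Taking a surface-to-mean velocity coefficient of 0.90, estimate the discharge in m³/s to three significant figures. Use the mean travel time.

13.9 m³/s

t̄ = (82.4 + 79.7 + 74.6 + 80.9 + 83.2) / 5 = 80.16 s
v_surface = L / t̄ = 56.0 / 80.16 = 0.6986 m/s
v_mean = 0.90 × 0.6986 = 0.6287 m/s
Q = A × v_mean = 22.1 × 0.6287 = 13.90 m³/s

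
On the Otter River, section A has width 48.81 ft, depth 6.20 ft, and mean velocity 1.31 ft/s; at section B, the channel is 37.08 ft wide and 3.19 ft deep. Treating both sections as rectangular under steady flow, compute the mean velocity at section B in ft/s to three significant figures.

3.35 ft/s

Q = A₁V₁ = (48.81×6.20) × 1.31 = 396.4 ft³/s
A₂ = 37.08 × 3.19 = 118.3 ft²
V₂ = Q/A₂ = 396.4/118.3 = 3.352 ft/s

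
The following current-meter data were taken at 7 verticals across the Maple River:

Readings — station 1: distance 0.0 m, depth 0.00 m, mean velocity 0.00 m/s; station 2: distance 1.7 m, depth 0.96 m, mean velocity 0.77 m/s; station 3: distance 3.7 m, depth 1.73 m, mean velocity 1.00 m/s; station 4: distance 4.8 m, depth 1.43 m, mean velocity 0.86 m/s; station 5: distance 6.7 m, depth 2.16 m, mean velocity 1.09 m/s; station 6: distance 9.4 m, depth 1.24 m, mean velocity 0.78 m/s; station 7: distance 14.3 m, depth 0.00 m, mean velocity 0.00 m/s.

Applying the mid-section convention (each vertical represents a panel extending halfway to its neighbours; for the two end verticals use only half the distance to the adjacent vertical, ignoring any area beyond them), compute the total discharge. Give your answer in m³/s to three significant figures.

15.0 m³/s

w_2 = (3.7 − 0.0)/2 = 1.85 m; q_2 = 0.77 × 0.96 × 1.85 = 1.368 m³/s
w_3 = (4.8 − 1.7)/2 = 1.55 m; q_3 = 1.00 × 1.73 × 1.55 = 2.682 m³/s
w_4 = (6.7 − 3.7)/2 = 1.5 m; q_4 = 0.86 × 1.43 × 1.5 = 1.845 m³/s
w_5 = (9.4 − 4.8)/2 = 2.3 m; q_5 = 1.09 × 2.16 × 2.3 = 5.415 m³/s
w_6 = (14.3 − 6.7)/2 = 3.8 m; q_6 = 0.78 × 1.24 × 3.8 = 3.675 m³/s
Stations 1, 7 contribute zero (depth or velocity is 0).
Q = Σ qᵢ = 14.98 m³/s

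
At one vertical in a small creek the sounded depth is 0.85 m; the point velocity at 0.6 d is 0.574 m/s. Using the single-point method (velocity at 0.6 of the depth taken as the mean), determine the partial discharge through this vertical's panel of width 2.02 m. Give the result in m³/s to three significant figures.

0.986 m³/s

v̄ = v₀.₆ = 0.574 m/s
q = v̄ × d × w = 0.5740 × 0.85 × 2.02 = 0.9856 m³/s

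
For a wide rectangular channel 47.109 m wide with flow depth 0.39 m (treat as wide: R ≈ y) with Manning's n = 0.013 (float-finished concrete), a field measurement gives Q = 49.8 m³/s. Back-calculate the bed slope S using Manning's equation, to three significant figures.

0.00436

A = b·y = 47.109 × 0.39 = 18.37 m²
Wide channel: R ≈ y = 0.39 m
S = (Q·n / (1·A·R^(2/3)))² = (49.8×0.013 / (1×18.37×0.5338))² = 0.004358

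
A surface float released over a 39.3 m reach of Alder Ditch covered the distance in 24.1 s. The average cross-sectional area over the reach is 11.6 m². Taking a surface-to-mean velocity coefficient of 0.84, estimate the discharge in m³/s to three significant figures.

15.9 m³/s

v_surface = L / t̄ = 39.3 / 24.1 = 1.631 m/s
v_mean = 0.84 × 1.631 = 1.370 m/s
Q = A × v_mean = 11.6 × 1.370 = 15.89 m³/s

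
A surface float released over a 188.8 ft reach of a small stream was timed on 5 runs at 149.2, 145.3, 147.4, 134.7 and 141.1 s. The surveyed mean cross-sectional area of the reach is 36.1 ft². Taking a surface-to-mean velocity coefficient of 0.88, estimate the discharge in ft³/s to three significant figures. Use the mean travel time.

41.8 ft³/s

t̄ = (149.2 + 145.3 + 147.4 + 134.7 + 141.1) / 5 = 143.54 s
v_surface = L / t̄ = 188.8 / 143.54 = 1.315 ft/s
v_mean = 0.88 × 1.315 = 1.157 ft/s
Q = A × v_mean = 36.1 × 1.157 = 41.78 ft³/s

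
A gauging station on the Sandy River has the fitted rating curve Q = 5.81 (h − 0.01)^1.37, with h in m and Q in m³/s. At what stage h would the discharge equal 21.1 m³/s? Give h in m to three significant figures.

2.57 m

h − h₀ = (Q/C)^(1/b) = (21.1/5.81)^(1/1.37) = 2.564 m
h = 0.01 + 2.564 = 2.574 m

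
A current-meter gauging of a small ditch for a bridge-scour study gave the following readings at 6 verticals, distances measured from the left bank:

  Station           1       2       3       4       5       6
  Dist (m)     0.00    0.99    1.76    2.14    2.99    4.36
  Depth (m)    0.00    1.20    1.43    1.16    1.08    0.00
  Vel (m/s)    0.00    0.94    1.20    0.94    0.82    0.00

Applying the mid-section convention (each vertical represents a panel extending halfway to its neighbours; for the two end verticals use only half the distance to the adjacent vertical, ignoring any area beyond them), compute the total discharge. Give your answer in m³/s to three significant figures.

3.63 m³/s

w_2 = (1.76 − 0.00)/2 = 0.88 m; q_2 = 0.94 × 1.20 × 0.88 = 0.9926 m³/s
w_3 = (2.14 − 0.99)/2 = 0.575 m; q_3 = 1.20 × 1.43 × 0.575 = 0.9867 m³/s
w_4 = (2.99 − 1.76)/2 = 0.615 m; q_4 = 0.94 × 1.16 × 0.615 = 0.6706 m³/s
w_5 = (4.36 − 2.14)/2 = 1.11 m; q_5 = 0.82 × 1.08 × 1.11 = 0.9830 m³/s
Stations 1, 6 contribute zero (depth or velocity is 0).
Q = Σ qᵢ = 3.633 m³/s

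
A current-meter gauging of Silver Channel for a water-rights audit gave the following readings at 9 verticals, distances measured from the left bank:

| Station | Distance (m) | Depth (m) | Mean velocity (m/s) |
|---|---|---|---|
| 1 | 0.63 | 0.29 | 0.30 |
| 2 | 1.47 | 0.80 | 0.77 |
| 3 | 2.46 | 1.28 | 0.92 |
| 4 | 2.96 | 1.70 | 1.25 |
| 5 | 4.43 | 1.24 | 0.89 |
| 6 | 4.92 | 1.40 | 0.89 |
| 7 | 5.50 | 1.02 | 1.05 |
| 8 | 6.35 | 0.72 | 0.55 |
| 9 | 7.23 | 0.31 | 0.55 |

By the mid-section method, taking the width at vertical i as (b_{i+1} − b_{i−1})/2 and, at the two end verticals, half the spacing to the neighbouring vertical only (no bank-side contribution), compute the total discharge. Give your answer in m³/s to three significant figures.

6.50 m³/s

w_1 = (1.47 − 0.63)/2 = 0.42 m; q_1 = 0.30 × 0.29 × 0.42 = 0.03654 m³/s
w_2 = (2.46 − 0.63)/2 = 0.915 m; q_2 = 0.77 × 0.80 × 0.915 = 0.5636 m³/s
w_3 = (2.96 − 1.47)/2 = 0.745 m; q_3 = 0.92 × 1.28 × 0.745 = 0.8773 m³/s
w_4 = (4.43 − 2.46)/2 = 0.985 m; q_4 = 1.25 × 1.70 × 0.985 = 2.093 m³/s
w_5 = (4.92 − 2.96)/2 = 0.98 m; q_5 = 0.89 × 1.24 × 0.98 = 1.082 m³/s
w_6 = (5.50 − 4.43)/2 = 0.535 m; q_6 = 0.89 × 1.40 × 0.535 = 0.6666 m³/s
w_7 = (6.35 − 4.92)/2 = 0.715 m; q_7 = 1.05 × 1.02 × 0.715 = 0.7658 m³/s
w_8 = (7.23 − 5.50)/2 = 0.865 m; q_8 = 0.55 × 0.72 × 0.865 = 0.3425 m³/s
w_9 = (7.23 − 6.35)/2 = 0.44 m; q_9 = 0.55 × 0.31 × 0.44 = 0.07502 m³/s
Q = Σ qᵢ = 6.502 m³/s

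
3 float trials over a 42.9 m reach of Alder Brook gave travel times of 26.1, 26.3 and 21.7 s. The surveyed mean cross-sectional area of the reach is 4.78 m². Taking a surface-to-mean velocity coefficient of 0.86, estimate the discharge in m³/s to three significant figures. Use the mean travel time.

t̄ = (26.1 + 26.3 + 21.7) / 3 = 24.7 s
v_surface = L / t̄ = 42.9 / 24.7 = 1.737 m/s
v_mean = 0.86 × 1.737 = 1.494 m/s
Q = A × v_mean = 4.78 × 1.494 = 7.140 m³/s

7.14 m³/s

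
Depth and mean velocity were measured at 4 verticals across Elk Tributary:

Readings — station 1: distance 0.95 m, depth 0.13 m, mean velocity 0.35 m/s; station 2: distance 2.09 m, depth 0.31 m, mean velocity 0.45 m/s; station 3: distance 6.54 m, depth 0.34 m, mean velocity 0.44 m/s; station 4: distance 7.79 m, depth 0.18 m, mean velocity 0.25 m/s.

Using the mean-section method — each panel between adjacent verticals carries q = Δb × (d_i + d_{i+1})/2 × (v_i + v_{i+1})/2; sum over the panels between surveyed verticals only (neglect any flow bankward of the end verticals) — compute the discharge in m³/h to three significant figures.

Panel 1-2: Δb = 1.14 m, d̄ = (0.13+0.31)/2 = 0.22, v̄ = (0.35+0.45)/2 = 0.4 → q = 1.14×0.22×0.4 = 0.1003 m³/s
Panel 2-3: Δb = 4.45 m, d̄ = (0.31+0.34)/2 = 0.325, v̄ = (0.45+0.44)/2 = 0.445 → q = 4.45×0.325×0.445 = 0.6436 m³/s
Panel 3-4: Δb = 1.25 m, d̄ = (0.34+0.18)/2 = 0.26, v̄ = (0.44+0.25)/2 = 0.345 → q = 1.25×0.26×0.345 = 0.1121 m³/s
Q = Σ q = 0.8560 m³/s
= 0.8560 × 3600 = 3082 m³/h

3080 m³/h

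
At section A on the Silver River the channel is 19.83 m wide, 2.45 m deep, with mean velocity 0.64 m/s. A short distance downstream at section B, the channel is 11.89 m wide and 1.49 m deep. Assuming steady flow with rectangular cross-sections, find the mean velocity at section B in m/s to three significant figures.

1.76 m/s

Q = A₁V₁ = (19.83×2.45) × 0.64 = 31.09 m³/s
A₂ = 11.89 × 1.49 = 17.72 m²
V₂ = Q/A₂ = 31.09/17.72 = 1.755 m/s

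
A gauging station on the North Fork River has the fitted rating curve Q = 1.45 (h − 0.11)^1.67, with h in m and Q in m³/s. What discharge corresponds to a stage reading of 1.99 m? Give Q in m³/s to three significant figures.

4.16 m³/s

Q = 1.45 × (1.99 − 0.11)^1.67 = 1.45 × 1.88^1.67 = 4.161 m³/s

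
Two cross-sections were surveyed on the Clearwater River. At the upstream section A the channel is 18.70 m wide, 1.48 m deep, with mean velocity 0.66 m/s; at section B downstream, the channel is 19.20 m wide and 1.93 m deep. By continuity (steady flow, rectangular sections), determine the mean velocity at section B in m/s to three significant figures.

0.493 m/s

Q = A₁V₁ = (18.70×1.48) × 0.66 = 18.27 m³/s
A₂ = 19.20 × 1.93 = 37.06 m²
V₂ = Q/A₂ = 18.27/37.06 = 0.4929 m/s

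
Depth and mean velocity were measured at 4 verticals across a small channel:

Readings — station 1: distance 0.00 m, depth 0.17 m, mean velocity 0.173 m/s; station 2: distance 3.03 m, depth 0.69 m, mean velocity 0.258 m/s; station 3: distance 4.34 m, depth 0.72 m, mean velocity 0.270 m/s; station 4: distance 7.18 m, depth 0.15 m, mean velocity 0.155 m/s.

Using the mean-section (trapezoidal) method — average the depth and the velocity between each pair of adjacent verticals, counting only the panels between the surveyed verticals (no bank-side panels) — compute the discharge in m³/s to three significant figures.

Panel 1-2: Δb = 3.03 m, d̄ = (0.17+0.69)/2 = 0.43, v̄ = (0.173+0.258)/2 = 0.2155 → q = 3.03×0.43×0.2155 = 0.2808 m³/s
Panel 2-3: Δb = 1.31 m, d̄ = (0.69+0.72)/2 = 0.705, v̄ = (0.258+0.270)/2 = 0.264 → q = 1.31×0.705×0.264 = 0.2438 m³/s
Panel 3-4: Δb = 2.84 m, d̄ = (0.72+0.15)/2 = 0.435, v̄ = (0.270+0.155)/2 = 0.2125 → q = 2.84×0.435×0.2125 = 0.2625 m³/s
Q = Σ q = 0.7871 m³/s

0.787 m³/s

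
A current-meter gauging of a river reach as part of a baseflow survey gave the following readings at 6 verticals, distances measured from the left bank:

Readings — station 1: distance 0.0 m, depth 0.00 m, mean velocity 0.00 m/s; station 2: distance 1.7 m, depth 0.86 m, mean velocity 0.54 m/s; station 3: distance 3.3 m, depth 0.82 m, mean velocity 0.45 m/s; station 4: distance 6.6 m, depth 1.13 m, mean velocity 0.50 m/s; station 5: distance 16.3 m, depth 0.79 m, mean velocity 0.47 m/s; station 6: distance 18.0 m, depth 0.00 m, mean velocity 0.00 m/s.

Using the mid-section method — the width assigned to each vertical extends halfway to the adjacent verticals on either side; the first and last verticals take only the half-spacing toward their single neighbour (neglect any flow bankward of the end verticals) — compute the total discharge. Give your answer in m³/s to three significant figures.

w_2 = (3.3 − 0.0)/2 = 1.65 m; q_2 = 0.54 × 0.86 × 1.65 = 0.7663 m³/s
w_3 = (6.6 − 1.7)/2 = 2.45 m; q_3 = 0.45 × 0.82 × 2.45 = 0.9041 m³/s
w_4 = (16.3 − 3.3)/2 = 6.5 m; q_4 = 0.50 × 1.13 × 6.5 = 3.673 m³/s
w_5 = (18.0 − 6.6)/2 = 5.7 m; q_5 = 0.47 × 0.79 × 5.7 = 2.116 m³/s
Stations 1, 6 contribute zero (depth or velocity is 0).
Q = Σ qᵢ = 7.459 m³/s

7.46 m³/s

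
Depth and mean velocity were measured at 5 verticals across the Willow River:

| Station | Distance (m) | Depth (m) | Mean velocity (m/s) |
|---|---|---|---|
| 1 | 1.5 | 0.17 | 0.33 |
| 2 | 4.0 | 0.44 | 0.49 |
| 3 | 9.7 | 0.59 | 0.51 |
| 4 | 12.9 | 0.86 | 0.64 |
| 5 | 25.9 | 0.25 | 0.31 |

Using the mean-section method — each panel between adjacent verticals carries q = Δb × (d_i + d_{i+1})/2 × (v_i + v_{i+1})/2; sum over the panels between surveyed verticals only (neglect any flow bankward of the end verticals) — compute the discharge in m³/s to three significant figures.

6.54 m³/s

Panel 1-2: Δb = 2.5 m, d̄ = (0.17+0.44)/2 = 0.305, v̄ = (0.33+0.49)/2 = 0.41 → q = 2.5×0.305×0.41 = 0.3126 m³/s
Panel 2-3: Δb = 5.7 m, d̄ = (0.44+0.59)/2 = 0.515, v̄ = (0.49+0.51)/2 = 0.5 → q = 5.7×0.515×0.5 = 1.468 m³/s
Panel 3-4: Δb = 3.2 m, d̄ = (0.59+0.86)/2 = 0.725, v̄ = (0.51+0.64)/2 = 0.575 → q = 3.2×0.725×0.575 = 1.334 m³/s
Panel 4-5: Δb = 13 m, d̄ = (0.86+0.25)/2 = 0.555, v̄ = (0.64+0.31)/2 = 0.475 → q = 13×0.555×0.475 = 3.427 m³/s
Q = Σ q = 6.542 m³/s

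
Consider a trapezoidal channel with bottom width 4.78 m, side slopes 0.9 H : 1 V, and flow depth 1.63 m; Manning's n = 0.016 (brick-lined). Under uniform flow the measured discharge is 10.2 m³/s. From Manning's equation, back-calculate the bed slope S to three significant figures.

A = (b + z·y)·y = (4.78 + 0.9×1.63)×1.63 = 10.18 m²
P = b + 2y√(1+z²) = 4.78 + 2×1.63×√(1+0.9²) = 9.166 m
R = A/P = 10.18/9.166 = 1.111 m
S = (Q·n / (1·A·R^(2/3)))² = (10.2×0.016 / (1×10.18×1.073))² = 0.0002233

0.000223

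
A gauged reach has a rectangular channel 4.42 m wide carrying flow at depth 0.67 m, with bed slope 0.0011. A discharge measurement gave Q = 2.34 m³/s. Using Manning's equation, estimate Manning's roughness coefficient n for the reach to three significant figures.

A = b·y = 4.42 × 0.67 = 2.961 m²
P = b + 2y = 4.42 + 2×0.67 = 5.760 m
R = A/P = 2.961/5.760 = 0.5141 m
n = (1/Q)·A·R^(2/3)·S^(1/2) = (1/2.34) × 2.961 × 0.6418 × 0.03317 = 0.02694

0.0269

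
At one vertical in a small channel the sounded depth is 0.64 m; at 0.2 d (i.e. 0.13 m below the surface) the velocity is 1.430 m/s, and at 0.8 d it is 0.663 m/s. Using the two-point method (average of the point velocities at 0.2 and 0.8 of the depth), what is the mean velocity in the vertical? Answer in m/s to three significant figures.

1.05 m/s

v̄ = (1.430 + 0.663) / 2 = 1.047 m/s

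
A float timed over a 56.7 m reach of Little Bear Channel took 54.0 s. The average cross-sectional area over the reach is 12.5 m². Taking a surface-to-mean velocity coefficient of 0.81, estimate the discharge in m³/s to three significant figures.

10.6 m³/s

v_surface = L / t̄ = 56.7 / 54 = 1.050 m/s
v_mean = 0.81 × 1.050 = 0.8505 m/s
Q = A × v_mean = 12.5 × 0.8505 = 10.63 m³/s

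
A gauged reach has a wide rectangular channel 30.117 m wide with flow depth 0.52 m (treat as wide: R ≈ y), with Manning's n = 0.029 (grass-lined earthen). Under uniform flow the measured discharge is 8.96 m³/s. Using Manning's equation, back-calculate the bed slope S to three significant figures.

0.000658

A = b·y = 30.117 × 0.52 = 15.66 m²
Wide channel: R ≈ y = 0.52 m
S = (Q·n / (1·A·R^(2/3)))² = (8.96×0.029 / (1×15.66×0.6466))² = 0.0006583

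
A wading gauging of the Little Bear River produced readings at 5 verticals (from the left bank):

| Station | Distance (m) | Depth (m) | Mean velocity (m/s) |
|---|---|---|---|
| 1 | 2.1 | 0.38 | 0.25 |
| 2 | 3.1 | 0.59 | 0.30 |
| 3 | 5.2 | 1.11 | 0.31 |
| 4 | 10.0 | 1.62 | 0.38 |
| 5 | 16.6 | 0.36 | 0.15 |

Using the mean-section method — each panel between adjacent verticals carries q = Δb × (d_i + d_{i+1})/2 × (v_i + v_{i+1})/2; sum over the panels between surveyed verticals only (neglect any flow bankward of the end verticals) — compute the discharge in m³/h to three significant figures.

Panel 1-2: Δb = 1 m, d̄ = (0.38+0.59)/2 = 0.485, v̄ = (0.25+0.30)/2 = 0.275 → q = 1×0.485×0.275 = 0.1334 m³/s
Panel 2-3: Δb = 2.1 m, d̄ = (0.59+1.11)/2 = 0.85, v̄ = (0.30+0.31)/2 = 0.305 → q = 2.1×0.85×0.305 = 0.5444 m³/s
Panel 3-4: Δb = 4.8 m, d̄ = (1.11+1.62)/2 = 1.365, v̄ = (0.31+0.38)/2 = 0.345 → q = 4.8×1.365×0.345 = 2.260 m³/s
Panel 4-5: Δb = 6.6 m, d̄ = (1.62+0.36)/2 = 0.99, v̄ = (0.38+0.15)/2 = 0.265 → q = 6.6×0.99×0.265 = 1.732 m³/s
Q = Σ q = 4.670 m³/s
= 4.670 × 3600 = 16810 m³/h

16800 m³/h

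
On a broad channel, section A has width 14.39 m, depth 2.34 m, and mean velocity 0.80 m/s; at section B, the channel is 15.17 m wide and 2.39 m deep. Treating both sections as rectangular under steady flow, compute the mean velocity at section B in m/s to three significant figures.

Q = A₁V₁ = (14.39×2.34) × 0.80 = 26.94 m³/s
A₂ = 15.17 × 2.39 = 36.26 m²
V₂ = Q/A₂ = 26.94/36.26 = 0.7430 m/s

0.743 m/s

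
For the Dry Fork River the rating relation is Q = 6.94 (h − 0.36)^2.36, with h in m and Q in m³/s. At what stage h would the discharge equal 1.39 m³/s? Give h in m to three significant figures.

0.866 m

h − h₀ = (Q/C)^(1/b) = (1.39/6.94)^(1/2.36) = 0.5059 m
h = 0.36 + 0.5059 = 0.8659 m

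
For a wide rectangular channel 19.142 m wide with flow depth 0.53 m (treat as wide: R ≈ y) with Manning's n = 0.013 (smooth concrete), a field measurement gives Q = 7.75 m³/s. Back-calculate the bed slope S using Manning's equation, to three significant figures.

0.000230

A = b·y = 19.142 × 0.53 = 10.15 m²
Wide channel: R ≈ y = 0.53 m
S = (Q·n / (1·A·R^(2/3)))² = (7.75×0.013 / (1×10.15×0.6549))² = 0.0002299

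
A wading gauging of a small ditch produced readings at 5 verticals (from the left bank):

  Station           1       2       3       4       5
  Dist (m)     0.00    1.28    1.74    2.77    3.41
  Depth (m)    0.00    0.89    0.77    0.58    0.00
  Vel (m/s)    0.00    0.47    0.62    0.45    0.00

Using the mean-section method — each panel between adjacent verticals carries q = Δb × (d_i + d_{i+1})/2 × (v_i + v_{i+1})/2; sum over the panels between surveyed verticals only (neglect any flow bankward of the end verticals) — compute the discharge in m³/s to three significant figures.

0.756 m³/s

Panel 1-2: Δb = 1.28 m, d̄ = (0.00+0.89)/2 = 0.445, v̄ = (0.00+0.47)/2 = 0.235 → q = 1.28×0.445×0.235 = 0.1339 m³/s
Panel 2-3: Δb = 0.46 m, d̄ = (0.89+0.77)/2 = 0.83, v̄ = (0.47+0.62)/2 = 0.545 → q = 0.46×0.83×0.545 = 0.2081 m³/s
Panel 3-4: Δb = 1.03 m, d̄ = (0.77+0.58)/2 = 0.675, v̄ = (0.62+0.45)/2 = 0.535 → q = 1.03×0.675×0.535 = 0.3720 m³/s
Panel 4-5: Δb = 0.64 m, d̄ = (0.58+0.00)/2 = 0.29, v̄ = (0.45+0.00)/2 = 0.225 → q = 0.64×0.29×0.225 = 0.04176 m³/s
Q = Σ q = 0.7557 m³/s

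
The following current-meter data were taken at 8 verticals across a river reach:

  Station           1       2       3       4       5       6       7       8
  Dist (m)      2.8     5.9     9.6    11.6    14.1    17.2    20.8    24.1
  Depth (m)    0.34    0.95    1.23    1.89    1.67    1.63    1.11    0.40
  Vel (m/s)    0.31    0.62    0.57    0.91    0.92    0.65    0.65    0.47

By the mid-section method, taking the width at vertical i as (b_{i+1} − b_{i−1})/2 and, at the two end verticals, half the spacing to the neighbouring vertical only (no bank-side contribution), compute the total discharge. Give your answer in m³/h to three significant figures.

w_1 = (5.9 − 2.8)/2 = 1.55 m; q_1 = 0.31 × 0.34 × 1.55 = 0.1634 m³/s
w_2 = (9.6 − 2.8)/2 = 3.4 m; q_2 = 0.62 × 0.95 × 3.4 = 2.003 m³/s
w_3 = (11.6 − 5.9)/2 = 2.85 m; q_3 = 0.57 × 1.23 × 2.85 = 1.998 m³/s
w_4 = (14.1 − 9.6)/2 = 2.25 m; q_4 = 0.91 × 1.89 × 2.25 = 3.870 m³/s
w_5 = (17.2 − 11.6)/2 = 2.8 m; q_5 = 0.92 × 1.67 × 2.8 = 4.302 m³/s
w_6 = (20.8 − 14.1)/2 = 3.35 m; q_6 = 0.65 × 1.63 × 3.35 = 3.549 m³/s
w_7 = (24.1 − 17.2)/2 = 3.45 m; q_7 = 0.65 × 1.11 × 3.45 = 2.489 m³/s
w_8 = (24.1 − 20.8)/2 = 1.65 m; q_8 = 0.47 × 0.40 × 1.65 = 0.3102 m³/s
Q = Σ qᵢ = 18.68 m³/s
= 18.68 × 3600 = 67260 m³/h

67300 m³/h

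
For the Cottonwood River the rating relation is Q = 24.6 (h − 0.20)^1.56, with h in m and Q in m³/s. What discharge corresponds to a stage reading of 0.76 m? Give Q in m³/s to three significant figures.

9.96 m³/s

Q = 24.6 × (0.76 − 0.20)^1.56 = 24.6 × 0.56^1.56 = 9.957 m³/s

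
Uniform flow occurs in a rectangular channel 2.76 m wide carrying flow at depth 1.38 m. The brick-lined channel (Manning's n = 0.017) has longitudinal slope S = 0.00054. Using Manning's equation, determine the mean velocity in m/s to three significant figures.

A = b·y = 2.76 × 1.38 = 3.809 m²
P = b + 2y = 2.76 + 2×1.38 = 5.520 m
R = A/P = 3.809/5.520 = 0.6900 m
Q = (1/n)·A·R^(2/3)·S^(1/2) = (1/0.017) × 3.809 × 0.6900^(2/3) × 0.00054^(1/2) = 4.065 m³/s
V = Q/A = 4.065/3.809 = 1.067 m/s

1.07 m/s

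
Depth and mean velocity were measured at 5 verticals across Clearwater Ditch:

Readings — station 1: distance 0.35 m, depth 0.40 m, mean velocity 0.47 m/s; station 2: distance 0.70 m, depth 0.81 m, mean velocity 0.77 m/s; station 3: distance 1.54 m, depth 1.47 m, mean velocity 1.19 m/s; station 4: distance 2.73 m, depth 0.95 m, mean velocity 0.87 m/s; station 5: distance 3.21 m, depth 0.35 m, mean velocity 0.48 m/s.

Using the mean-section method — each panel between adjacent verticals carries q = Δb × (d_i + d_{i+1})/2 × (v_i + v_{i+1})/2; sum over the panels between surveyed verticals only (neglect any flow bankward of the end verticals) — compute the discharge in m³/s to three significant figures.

Panel 1-2: Δb = 0.35 m, d̄ = (0.40+0.81)/2 = 0.605, v̄ = (0.47+0.77)/2 = 0.62 → q = 0.35×0.605×0.62 = 0.1313 m³/s
Panel 2-3: Δb = 0.84 m, d̄ = (0.81+1.47)/2 = 1.14, v̄ = (0.77+1.19)/2 = 0.98 → q = 0.84×1.14×0.98 = 0.9384 m³/s
Panel 3-4: Δb = 1.19 m, d̄ = (1.47+0.95)/2 = 1.21, v̄ = (1.19+0.87)/2 = 1.03 → q = 1.19×1.21×1.03 = 1.483 m³/s
Panel 4-5: Δb = 0.48 m, d̄ = (0.95+0.35)/2 = 0.65, v̄ = (0.87+0.48)/2 = 0.675 → q = 0.48×0.65×0.675 = 0.2106 m³/s
Q = Σ q = 2.763 m³/s

2.76 m³/s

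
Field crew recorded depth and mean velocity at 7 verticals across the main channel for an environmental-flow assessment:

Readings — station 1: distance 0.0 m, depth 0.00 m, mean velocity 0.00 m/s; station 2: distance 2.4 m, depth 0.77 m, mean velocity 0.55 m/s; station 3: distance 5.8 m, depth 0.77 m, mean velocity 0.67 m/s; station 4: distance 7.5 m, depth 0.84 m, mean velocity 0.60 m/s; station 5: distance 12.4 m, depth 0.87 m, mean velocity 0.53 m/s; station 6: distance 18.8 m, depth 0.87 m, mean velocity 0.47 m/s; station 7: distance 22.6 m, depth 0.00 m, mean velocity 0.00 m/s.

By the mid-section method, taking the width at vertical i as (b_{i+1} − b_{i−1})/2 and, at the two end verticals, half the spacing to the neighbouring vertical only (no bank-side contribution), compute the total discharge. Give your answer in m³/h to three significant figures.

32000 m³/h

w_2 = (5.8 − 0.0)/2 = 2.9 m; q_2 = 0.55 × 0.77 × 2.9 = 1.228 m³/s
w_3 = (7.5 − 2.4)/2 = 2.55 m; q_3 = 0.67 × 0.77 × 2.55 = 1.316 m³/s
w_4 = (12.4 − 5.8)/2 = 3.3 m; q_4 = 0.60 × 0.84 × 3.3 = 1.663 m³/s
w_5 = (18.8 − 7.5)/2 = 5.65 m; q_5 = 0.53 × 0.87 × 5.65 = 2.605 m³/s
w_6 = (22.6 − 12.4)/2 = 5.1 m; q_6 = 0.47 × 0.87 × 5.1 = 2.085 m³/s
Stations 1, 7 contribute zero (depth or velocity is 0).
Q = Σ qᵢ = 8.898 m³/s
= 8.898 × 3600 = 32030 m³/h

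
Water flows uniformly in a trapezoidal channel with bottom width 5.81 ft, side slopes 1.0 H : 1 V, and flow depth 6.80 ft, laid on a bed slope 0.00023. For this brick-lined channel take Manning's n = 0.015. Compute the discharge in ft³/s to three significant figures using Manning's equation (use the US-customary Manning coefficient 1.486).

293 ft³/s

A = (b + z·y)·y = (5.81 + 1.0×6.80)×6.80 = 85.75 ft²
P = b + 2y√(1+z²) = 5.81 + 2×6.80×√(1+1.0²) = 25.04 ft
R = A/P = 85.75/25.04 = 3.424 ft
Q = (1.486/n)·A·R^(2/3)·S^(1/2) = (1.486/0.015) × 85.75 × 3.424^(2/3) × 0.00023^(1/2) = 292.7 ft³/s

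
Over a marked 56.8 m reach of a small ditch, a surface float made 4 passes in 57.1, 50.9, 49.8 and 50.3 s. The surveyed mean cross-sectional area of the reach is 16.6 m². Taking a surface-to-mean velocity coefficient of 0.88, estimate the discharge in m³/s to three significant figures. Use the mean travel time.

15.9 m³/s

t̄ = (57.1 + 50.9 + 49.8 + 50.3) / 4 = 52.025 s
v_surface = L / t̄ = 56.8 / 52.025 = 1.092 m/s
v_mean = 0.88 × 1.092 = 0.9608 m/s
Q = A × v_mean = 16.6 × 0.9608 = 15.95 m³/s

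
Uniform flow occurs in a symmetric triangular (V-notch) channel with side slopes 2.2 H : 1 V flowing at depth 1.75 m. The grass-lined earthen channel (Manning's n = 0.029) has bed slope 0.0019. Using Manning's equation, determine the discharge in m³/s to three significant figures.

A = z·y² = 2.2×1.75² = 6.738 m²
P = 2y√(1+z²) = 2×1.75×√(1+2.2²) = 8.458 m
R = A/P = 6.738/8.458 = 0.7966 m
Q = (1/n)·A·R^(2/3)·S^(1/2) = (1/0.029) × 6.738 × 0.7966^(2/3) × 0.0019^(1/2) = 8.702 m³/s

8.70 m³/s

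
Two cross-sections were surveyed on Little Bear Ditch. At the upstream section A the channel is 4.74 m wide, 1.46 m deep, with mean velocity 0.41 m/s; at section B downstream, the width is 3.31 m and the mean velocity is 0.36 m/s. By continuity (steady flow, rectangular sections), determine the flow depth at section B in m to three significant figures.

Q = A₁V₁ = (4.74×1.46) × 0.41 = 2.837 m³/s
d₂ = Q/(b₂ V₂) = 2.837/(3.31×0.36) = 2.381 m

2.38 m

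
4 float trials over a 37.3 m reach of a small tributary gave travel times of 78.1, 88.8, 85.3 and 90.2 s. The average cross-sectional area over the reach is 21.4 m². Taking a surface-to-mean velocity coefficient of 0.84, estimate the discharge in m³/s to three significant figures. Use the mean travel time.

t̄ = (78.1 + 88.8 + 85.3 + 90.2) / 4 = 85.6 s
v_surface = L / t̄ = 37.3 / 85.6 = 0.4357 m/s
v_mean = 0.84 × 0.4357 = 0.3660 m/s
Q = A × v_mean = 21.4 × 0.3660 = 7.833 m³/s

7.83 m³/s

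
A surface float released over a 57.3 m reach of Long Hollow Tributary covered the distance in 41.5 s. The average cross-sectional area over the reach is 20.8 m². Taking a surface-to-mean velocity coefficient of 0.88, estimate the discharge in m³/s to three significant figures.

v_surface = L / t̄ = 57.3 / 41.5 = 1.381 m/s
v_mean = 0.88 × 1.381 = 1.215 m/s
Q = A × v_mean = 20.8 × 1.215 = 25.27 m³/s

25.3 m³/s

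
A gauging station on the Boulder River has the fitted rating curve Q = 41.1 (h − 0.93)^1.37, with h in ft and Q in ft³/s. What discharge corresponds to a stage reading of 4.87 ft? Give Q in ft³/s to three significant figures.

269 ft³/s

Q = 41.1 × (4.87 − 0.93)^1.37 = 41.1 × 3.94^1.37 = 269.0 ft³/s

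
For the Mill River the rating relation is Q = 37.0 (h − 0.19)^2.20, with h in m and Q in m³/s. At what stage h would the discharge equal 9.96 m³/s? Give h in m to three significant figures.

h − h₀ = (Q/C)^(1/b) = (9.96/37.0)^(1/2.20) = 0.5507 m
h = 0.19 + 0.5507 = 0.7407 m

0.741 m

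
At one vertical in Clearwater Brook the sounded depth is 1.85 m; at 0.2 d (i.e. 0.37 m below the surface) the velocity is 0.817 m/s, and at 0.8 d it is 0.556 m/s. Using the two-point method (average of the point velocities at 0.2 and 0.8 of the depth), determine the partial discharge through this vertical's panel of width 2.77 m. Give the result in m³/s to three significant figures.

3.52 m³/s

v̄ = (0.817 + 0.556) / 2 = 0.6865 m/s
q = v̄ × d × w = 0.6865 × 1.85 × 2.77 = 3.518 m³/s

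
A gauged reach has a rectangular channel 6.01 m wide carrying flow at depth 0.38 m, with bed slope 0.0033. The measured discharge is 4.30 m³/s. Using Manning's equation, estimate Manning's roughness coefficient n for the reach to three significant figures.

0.0148

A = b·y = 6.01 × 0.38 = 2.284 m²
P = b + 2y = 6.01 + 2×0.38 = 6.770 m
R = A/P = 2.284/6.770 = 0.3373 m
n = (1/Q)·A·R^(2/3)·S^(1/2) = (1/4.30) × 2.284 × 0.4846 × 0.05745 = 0.01479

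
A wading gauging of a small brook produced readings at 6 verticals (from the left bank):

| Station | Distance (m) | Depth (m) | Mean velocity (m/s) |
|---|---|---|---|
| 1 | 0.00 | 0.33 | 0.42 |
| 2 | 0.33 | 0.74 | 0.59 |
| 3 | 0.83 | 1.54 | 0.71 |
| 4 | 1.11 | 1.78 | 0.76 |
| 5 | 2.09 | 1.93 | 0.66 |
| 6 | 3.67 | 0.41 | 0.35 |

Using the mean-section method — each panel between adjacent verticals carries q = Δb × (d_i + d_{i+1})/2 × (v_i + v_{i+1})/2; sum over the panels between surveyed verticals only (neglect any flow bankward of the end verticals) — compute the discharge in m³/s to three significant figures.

Panel 1-2: Δb = 0.33 m, d̄ = (0.33+0.74)/2 = 0.535, v̄ = (0.42+0.59)/2 = 0.505 → q = 0.33×0.535×0.505 = 0.08916 m³/s
Panel 2-3: Δb = 0.5 m, d̄ = (0.74+1.54)/2 = 1.14, v̄ = (0.59+0.71)/2 = 0.65 → q = 0.5×1.14×0.65 = 0.3705 m³/s
Panel 3-4: Δb = 0.28 m, d̄ = (1.54+1.78)/2 = 1.66, v̄ = (0.71+0.76)/2 = 0.735 → q = 0.28×1.66×0.735 = 0.3416 m³/s
Panel 4-5: Δb = 0.98 m, d̄ = (1.78+1.93)/2 = 1.855, v̄ = (0.76+0.66)/2 = 0.71 → q = 0.98×1.855×0.71 = 1.291 m³/s
Panel 5-6: Δb = 1.58 m, d̄ = (1.93+0.41)/2 = 1.17, v̄ = (0.66+0.35)/2 = 0.505 → q = 1.58×1.17×0.505 = 0.9335 m³/s
Q = Σ q = 3.026 m³/s

3.03 m³/s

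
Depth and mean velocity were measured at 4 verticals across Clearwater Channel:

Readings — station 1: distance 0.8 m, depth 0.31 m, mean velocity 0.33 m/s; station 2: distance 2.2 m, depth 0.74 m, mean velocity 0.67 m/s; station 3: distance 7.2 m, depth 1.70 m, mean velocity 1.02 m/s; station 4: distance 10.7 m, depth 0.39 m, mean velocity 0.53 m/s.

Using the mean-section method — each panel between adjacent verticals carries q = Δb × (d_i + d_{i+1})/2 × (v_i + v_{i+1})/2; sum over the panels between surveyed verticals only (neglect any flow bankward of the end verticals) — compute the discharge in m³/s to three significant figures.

8.36 m³/s

Panel 1-2: Δb = 1.4 m, d̄ = (0.31+0.74)/2 = 0.525, v̄ = (0.33+0.67)/2 = 0.5 → q = 1.4×0.525×0.5 = 0.3675 m³/s
Panel 2-3: Δb = 5 m, d̄ = (0.74+1.70)/2 = 1.22, v̄ = (0.67+1.02)/2 = 0.845 → q = 5×1.22×0.845 = 5.155 m³/s
Panel 3-4: Δb = 3.5 m, d̄ = (1.70+0.39)/2 = 1.045, v̄ = (1.02+0.53)/2 = 0.775 → q = 3.5×1.045×0.775 = 2.835 m³/s
Q = Σ q = 8.357 m³/s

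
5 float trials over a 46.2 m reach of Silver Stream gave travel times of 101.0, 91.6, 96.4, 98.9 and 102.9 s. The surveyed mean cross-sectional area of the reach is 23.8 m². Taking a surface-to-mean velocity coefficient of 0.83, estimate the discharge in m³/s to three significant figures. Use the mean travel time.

9.30 m³/s

t̄ = (101.0 + 91.6 + 96.4 + 98.9 + 102.9) / 5 = 98.16 s
v_surface = L / t̄ = 46.2 / 98.16 = 0.4707 m/s
v_mean = 0.83 × 0.4707 = 0.3906 m/s
Q = A × v_mean = 23.8 × 0.3906 = 9.297 m³/s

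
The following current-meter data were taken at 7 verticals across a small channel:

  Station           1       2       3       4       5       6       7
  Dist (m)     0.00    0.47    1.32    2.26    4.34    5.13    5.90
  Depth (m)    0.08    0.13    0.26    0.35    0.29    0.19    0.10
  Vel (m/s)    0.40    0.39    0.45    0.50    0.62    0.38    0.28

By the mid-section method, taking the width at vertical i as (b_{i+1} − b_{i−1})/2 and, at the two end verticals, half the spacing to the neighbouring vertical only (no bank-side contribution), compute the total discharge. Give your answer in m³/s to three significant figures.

0.735 m³/s

w_1 = (0.47 − 0.00)/2 = 0.235 m; q_1 = 0.40 × 0.08 × 0.235 = 0.007520 m³/s
w_2 = (1.32 − 0.00)/2 = 0.66 m; q_2 = 0.39 × 0.13 × 0.66 = 0.03346 m³/s
w_3 = (2.26 − 0.47)/2 = 0.895 m; q_3 = 0.45 × 0.26 × 0.895 = 0.1047 m³/s
w_4 = (4.34 − 1.32)/2 = 1.51 m; q_4 = 0.50 × 0.35 × 1.51 = 0.2643 m³/s
w_5 = (5.13 − 2.26)/2 = 1.435 m; q_5 = 0.62 × 0.29 × 1.435 = 0.2580 m³/s
w_6 = (5.90 − 4.34)/2 = 0.78 m; q_6 = 0.38 × 0.19 × 0.78 = 0.05632 m³/s
w_7 = (5.90 − 5.13)/2 = 0.385 m; q_7 = 0.28 × 0.10 × 0.385 = 0.01078 m³/s
Q = Σ qᵢ = 0.7351 m³/s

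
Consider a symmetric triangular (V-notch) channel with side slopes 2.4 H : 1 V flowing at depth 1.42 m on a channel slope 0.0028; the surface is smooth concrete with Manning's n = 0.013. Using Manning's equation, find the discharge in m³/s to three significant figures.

A = z·y² = 2.4×1.42² = 4.839 m²
P = 2y√(1+z²) = 2×1.42×√(1+2.4²) = 7.384 m
R = A/P = 4.839/7.384 = 0.6554 m
Q = (1/n)·A·R^(2/3)·S^(1/2) = (1/0.013) × 4.839 × 0.6554^(2/3) × 0.0028^(1/2) = 14.86 m³/s

14.9 m³/s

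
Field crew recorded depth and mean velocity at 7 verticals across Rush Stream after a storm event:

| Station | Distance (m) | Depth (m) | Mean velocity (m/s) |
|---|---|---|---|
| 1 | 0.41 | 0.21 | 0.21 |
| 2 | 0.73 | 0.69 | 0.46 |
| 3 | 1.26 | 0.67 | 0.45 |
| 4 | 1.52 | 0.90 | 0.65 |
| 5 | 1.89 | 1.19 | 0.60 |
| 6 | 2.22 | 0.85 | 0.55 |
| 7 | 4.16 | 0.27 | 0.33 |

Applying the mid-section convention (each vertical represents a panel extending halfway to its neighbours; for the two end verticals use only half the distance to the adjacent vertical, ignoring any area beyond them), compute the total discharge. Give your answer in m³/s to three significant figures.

w_1 = (0.73 − 0.41)/2 = 0.16 m; q_1 = 0.21 × 0.21 × 0.16 = 0.007056 m³/s
w_2 = (1.26 − 0.41)/2 = 0.425 m; q_2 = 0.46 × 0.69 × 0.425 = 0.1349 m³/s
w_3 = (1.52 − 0.73)/2 = 0.395 m; q_3 = 0.45 × 0.67 × 0.395 = 0.1191 m³/s
w_4 = (1.89 − 1.26)/2 = 0.315 m; q_4 = 0.65 × 0.90 × 0.315 = 0.1843 m³/s
w_5 = (2.22 − 1.52)/2 = 0.35 m; q_5 = 0.60 × 1.19 × 0.35 = 0.2499 m³/s
w_6 = (4.16 − 1.89)/2 = 1.135 m; q_6 = 0.55 × 0.85 × 1.135 = 0.5306 m³/s
w_7 = (4.16 − 2.22)/2 = 0.97 m; q_7 = 0.33 × 0.27 × 0.97 = 0.08643 m³/s
Q = Σ qᵢ = 1.312 m³/s

1.31 m³/s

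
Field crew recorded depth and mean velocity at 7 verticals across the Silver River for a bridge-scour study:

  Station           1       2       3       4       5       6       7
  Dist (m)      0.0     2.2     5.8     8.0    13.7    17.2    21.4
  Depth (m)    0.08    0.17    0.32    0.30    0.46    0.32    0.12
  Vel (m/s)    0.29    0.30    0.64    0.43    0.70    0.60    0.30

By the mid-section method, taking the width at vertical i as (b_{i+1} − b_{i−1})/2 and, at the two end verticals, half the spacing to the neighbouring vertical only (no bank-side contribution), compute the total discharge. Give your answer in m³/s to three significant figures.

3.57 m³/s

w_1 = (2.2 − 0.0)/2 = 1.1 m; q_1 = 0.29 × 0.08 × 1.1 = 0.02552 m³/s
w_2 = (5.8 − 0.0)/2 = 2.9 m; q_2 = 0.30 × 0.17 × 2.9 = 0.1479 m³/s
w_3 = (8.0 − 2.2)/2 = 2.9 m; q_3 = 0.64 × 0.32 × 2.9 = 0.5939 m³/s
w_4 = (13.7 − 5.8)/2 = 3.95 m; q_4 = 0.43 × 0.30 × 3.95 = 0.5096 m³/s
w_5 = (17.2 − 8.0)/2 = 4.6 m; q_5 = 0.70 × 0.46 × 4.6 = 1.481 m³/s
w_6 = (21.4 − 13.7)/2 = 3.85 m; q_6 = 0.60 × 0.32 × 3.85 = 0.7392 m³/s
w_7 = (21.4 − 17.2)/2 = 2.1 m; q_7 = 0.30 × 0.12 × 2.1 = 0.07560 m³/s
Q = Σ qᵢ = 3.573 m³/s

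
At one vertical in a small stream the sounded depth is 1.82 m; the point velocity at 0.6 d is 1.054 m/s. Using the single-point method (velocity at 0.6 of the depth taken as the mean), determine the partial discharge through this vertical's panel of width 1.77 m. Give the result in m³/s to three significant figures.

v̄ = v₀.₆ = 1.054 m/s
q = v̄ × d × w = 1.054 × 1.82 × 1.77 = 3.395 m³/s

3.40 m³/s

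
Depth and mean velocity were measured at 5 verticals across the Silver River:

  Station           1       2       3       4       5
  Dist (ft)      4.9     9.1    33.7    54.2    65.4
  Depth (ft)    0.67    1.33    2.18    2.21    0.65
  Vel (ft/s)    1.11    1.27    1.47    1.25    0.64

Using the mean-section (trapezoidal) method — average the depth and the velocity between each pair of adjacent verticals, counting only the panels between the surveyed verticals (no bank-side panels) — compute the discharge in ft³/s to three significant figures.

140 ft³/s

Panel 1-2: Δb = 4.2 ft, d̄ = (0.67+1.33)/2 = 1, v̄ = (1.11+1.27)/2 = 1.19 → q = 4.2×1×1.19 = 4.998 ft³/s
Panel 2-3: Δb = 24.6 ft, d̄ = (1.33+2.18)/2 = 1.755, v̄ = (1.27+1.47)/2 = 1.37 → q = 24.6×1.755×1.37 = 59.15 ft³/s
Panel 3-4: Δb = 20.5 ft, d̄ = (2.18+2.21)/2 = 2.195, v̄ = (1.47+1.25)/2 = 1.36 → q = 20.5×2.195×1.36 = 61.20 ft³/s
Panel 4-5: Δb = 11.2 ft, d̄ = (2.21+0.65)/2 = 1.43, v̄ = (1.25+0.64)/2 = 0.945 → q = 11.2×1.43×0.945 = 15.14 ft³/s
Q = Σ q = 140.5 ft³/s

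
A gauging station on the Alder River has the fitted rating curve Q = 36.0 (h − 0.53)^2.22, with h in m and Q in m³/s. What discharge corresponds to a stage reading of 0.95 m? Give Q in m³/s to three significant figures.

5.25 m³/s

Q = 36.0 × (0.95 − 0.53)^2.22 = 36.0 × 0.42^2.22 = 5.247 m³/s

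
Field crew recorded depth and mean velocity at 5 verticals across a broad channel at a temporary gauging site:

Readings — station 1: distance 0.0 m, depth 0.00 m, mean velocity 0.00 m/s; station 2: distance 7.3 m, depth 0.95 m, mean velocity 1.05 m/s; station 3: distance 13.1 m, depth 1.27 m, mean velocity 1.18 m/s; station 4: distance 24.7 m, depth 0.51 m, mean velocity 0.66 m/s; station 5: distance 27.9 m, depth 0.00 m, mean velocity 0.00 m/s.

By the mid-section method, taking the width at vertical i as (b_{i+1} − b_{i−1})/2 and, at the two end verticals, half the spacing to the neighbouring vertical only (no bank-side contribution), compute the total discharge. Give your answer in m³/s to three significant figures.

w_2 = (13.1 − 0.0)/2 = 6.55 m; q_2 = 1.05 × 0.95 × 6.55 = 6.534 m³/s
w_3 = (24.7 − 7.3)/2 = 8.7 m; q_3 = 1.18 × 1.27 × 8.7 = 13.04 m³/s
w_4 = (27.9 − 13.1)/2 = 7.4 m; q_4 = 0.66 × 0.51 × 7.4 = 2.491 m³/s
Stations 1, 5 contribute zero (depth or velocity is 0).
Q = Σ qᵢ = 22.06 m³/s

22.1 m³/s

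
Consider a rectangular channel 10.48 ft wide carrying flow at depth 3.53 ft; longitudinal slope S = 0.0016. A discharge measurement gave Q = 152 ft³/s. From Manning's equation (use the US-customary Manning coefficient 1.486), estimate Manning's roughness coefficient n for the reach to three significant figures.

A = b·y = 10.48 × 3.53 = 36.99 ft²
P = b + 2y = 10.48 + 2×3.53 = 17.54 ft
R = A/P = 36.99/17.54 = 2.109 ft
n = (1.486/Q)·A·R^(2/3)·S^(1/2) = (1.486/152) × 36.99 × 1.645 × 0.04000 = 0.02379

0.0238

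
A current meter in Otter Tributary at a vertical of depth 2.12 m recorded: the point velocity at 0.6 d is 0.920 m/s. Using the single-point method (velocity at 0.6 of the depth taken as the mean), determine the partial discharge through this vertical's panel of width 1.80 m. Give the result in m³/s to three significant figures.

3.51 m³/s

v̄ = v₀.₆ = 0.920 m/s
q = v̄ × d × w = 0.9200 × 2.12 × 1.80 = 3.511 m³/s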